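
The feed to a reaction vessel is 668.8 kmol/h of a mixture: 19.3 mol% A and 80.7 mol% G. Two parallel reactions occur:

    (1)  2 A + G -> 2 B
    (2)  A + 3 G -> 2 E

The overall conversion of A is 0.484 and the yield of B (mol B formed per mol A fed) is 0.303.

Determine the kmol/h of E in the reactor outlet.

Yield of B: 2ξ₁ / 129.1 = 0.303 → ξ₁ = 19.56 kmol/h.
Conversion of A: 2ξ₁ + 1ξ₂ = 0.484 × 129.1 = 62.47 → ξ₂ = 23.36 kmol/h.
Outlet amounts (n = n₀ + Σ ν·ξ):
  A: 129.1 − 2(19.56) − 1(23.36) = 66.6
  G: 539.7 − 1(19.56) − 3(23.36) = 450.1
  B: 0 + 2(19.56) = 39.11
  E: 0 + 2(23.36) = 46.73

46.7 kmol/h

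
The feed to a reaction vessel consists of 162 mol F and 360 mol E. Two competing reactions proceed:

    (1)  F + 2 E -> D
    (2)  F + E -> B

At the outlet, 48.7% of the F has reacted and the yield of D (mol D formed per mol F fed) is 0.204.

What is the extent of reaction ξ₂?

Yield of D: 1ξ₁ / 162 = 0.204 → ξ₁ = 33.05 mol.
Conversion of F: 1ξ₁ + 1ξ₂ = 0.487 × 162 = 78.89 → ξ₂ = 45.85 mol.
Outlet amounts (n = n₀ + Σ ν·ξ):
  F: 162 − 1(33.05) − 1(45.85) = 83.11
  E: 360 − 2(33.05) − 1(45.85) = 248.1
  D: 0 + 1(33.05) = 33.05
  B: 0 + 1(45.85) = 45.85

ξ₂ = 45.8 mol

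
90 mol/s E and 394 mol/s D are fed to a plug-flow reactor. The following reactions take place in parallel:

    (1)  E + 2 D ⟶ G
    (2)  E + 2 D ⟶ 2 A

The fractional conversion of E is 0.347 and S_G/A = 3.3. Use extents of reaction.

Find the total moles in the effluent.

Conversion of E: E consumed = 0.347 × 90 = 31.23 mol/s = 1ξ₁ + 1ξ₂.
Selectivity: 1ξ₁ / (2ξ₂) = 3.3 → ξ₁ = 6.6 ξ₂.
Substitute: (1·6.6 + 1) ξ₂ = 31.23 → ξ₂ = 4.109 mol/s, ξ₁ = 27.12 mol/s.
Outlet amounts (n = n₀ + Σ ν·ξ):
  E: 90 − 1(27.12) − 1(4.109) = 58.77
  D: 394 − 2(27.12) − 2(4.109) = 331.5
  G: 0 + 1(27.12) = 27.12
  A: 0 + 2(4.109) = 8.218
Total out = 58.77 + 331.5 + 27.12 + 8.218 = 425.6 mol/s.

426 mol/s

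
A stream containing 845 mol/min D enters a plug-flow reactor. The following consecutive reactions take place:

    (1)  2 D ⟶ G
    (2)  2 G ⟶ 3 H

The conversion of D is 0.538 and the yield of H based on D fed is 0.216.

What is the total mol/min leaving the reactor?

679 mol/min

Conversion of D: D consumed = 2ξ₁ = 0.538 × 845 → ξ₁ = 227.3 mol/min.
Yield of H: 3ξ₂ / 845 = 0.216 → ξ₂ = 60.84 mol/min.
Outlet amounts (n = n₀ + Σ ν·ξ):
  D: 845 − 2(227.3) = 390.4
  G: 0 + 1(227.3) − 2(60.84) = 105.6
  H: 0 + 3(60.84) = 182.5
Total out = 390.4 + 105.6 + 182.5 = 678.5 mol/min.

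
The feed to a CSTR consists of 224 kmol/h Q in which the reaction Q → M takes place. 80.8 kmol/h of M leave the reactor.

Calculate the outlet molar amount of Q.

143 kmol/h

For M: n = n₀ + 1ξ → 80.8 = 0 + 1ξ, giving ξ = 80.8 kmol/h.
Outlet amounts (n = n₀ + ν ξ):
  Q: 224 − 1(80.8) = 143.2
  M: 0 + 1(80.8) = 80.8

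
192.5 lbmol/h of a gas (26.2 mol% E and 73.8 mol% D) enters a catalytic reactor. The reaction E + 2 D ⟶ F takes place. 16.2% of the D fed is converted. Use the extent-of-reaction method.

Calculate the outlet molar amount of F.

11.5 lbmol/h

D reacted = 0.162 × 142.1 = 23.01 lbmol/h; ν_D = −2, so ξ = 23.01/2 = 11.51 lbmol/h.
Outlet amounts (n = n₀ + ν ξ):
  E: 50.44 − 1(11.51) = 38.93
  D: 142.1 − 2(11.51) = 119.1
  F: 0 + 1(11.51) = 11.51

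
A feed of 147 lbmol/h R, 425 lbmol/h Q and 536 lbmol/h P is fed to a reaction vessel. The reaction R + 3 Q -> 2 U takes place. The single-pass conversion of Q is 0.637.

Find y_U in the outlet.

0.195

Q reacted = 0.637 × 425 = 270.7 lbmol/h; ν_Q = −3, so ξ = 270.7/3 = 90.24 lbmol/h.
Outlet amounts (n = n₀ + ν ξ):
  R: 147 − 1(90.24) = 56.76
  Q: 425 − 3(90.24) = 154.3
  U: 0 + 2(90.24) = 180.5
  P: 536 (inert)
Total out = 927.5 lbmol/h; y_U = 180.5 / 927.5 = 0.1946.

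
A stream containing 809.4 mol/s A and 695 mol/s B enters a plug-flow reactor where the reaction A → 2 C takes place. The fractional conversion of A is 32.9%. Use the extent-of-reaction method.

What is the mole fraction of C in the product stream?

A reacted = 0.329 × 809.4 = 266.3 mol/s; ν_A = −1, so ξ = 266.3/1 = 266.3 mol/s.
Outlet amounts (n = n₀ + ν ξ):
  A: 809.4 − 1(266.3) = 543.1
  C: 0 + 2(266.3) = 532.6
  B: 695 (inert)
Total out = 1771 mol/s; y_C = 532.6 / 1771 = 0.3008.

0.301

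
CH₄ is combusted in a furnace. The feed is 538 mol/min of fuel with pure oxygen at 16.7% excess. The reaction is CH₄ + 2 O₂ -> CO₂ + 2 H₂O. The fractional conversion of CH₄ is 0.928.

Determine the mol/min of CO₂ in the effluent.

499 mol/min

Stoichiometric O₂ = 2 × 538 = 1076 mol/min; O₂ fed = 1076 × 1.167 = 1256 mol/min.
Fuel reacted = 0.928 × 538 → ξ = 499.3 mol/min.
Outlet (n = n₀ + ν ξ):
  CH₄: 538 − 1(499.3) = 38.74
  O₂: 1256 − 2(499.3) = 257.2
  CO₂: 0 + 1(499.3) = 499.3
  H₂O: 0 + 2(499.3) = 998.5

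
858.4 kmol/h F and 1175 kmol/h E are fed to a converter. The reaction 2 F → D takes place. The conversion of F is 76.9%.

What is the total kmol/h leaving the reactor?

1700 kmol/h

F reacted = 0.769 × 858.4 = 660.1 kmol/h; ν_F = −2, so ξ = 660.1/2 = 330.1 kmol/h.
Outlet amounts (n = n₀ + ν ξ):
  F: 858.4 − 2(330.1) = 198.3
  D: 0 + 1(330.1) = 330.1
  E: 1175 (inert)
Total out = 198.3 + 330.1 + 1175 = 1703 kmol/h.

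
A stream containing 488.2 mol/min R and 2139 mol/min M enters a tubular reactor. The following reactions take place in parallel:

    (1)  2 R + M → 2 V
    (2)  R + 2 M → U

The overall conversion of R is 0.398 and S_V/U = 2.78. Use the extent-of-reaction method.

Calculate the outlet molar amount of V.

Conversion of R: R consumed = 0.398 × 488.2 = 194.3 mol/min = 2ξ₁ + 1ξ₂.
Selectivity: 2ξ₁ / (1ξ₂) = 2.78 → ξ₁ = 1.39 ξ₂.
Substitute: (2·1.39 + 1) ξ₂ = 194.3 → ξ₂ = 51.4 mol/min, ξ₁ = 71.45 mol/min.
Outlet amounts (n = n₀ + Σ ν·ξ):
  R: 488.2 − 2(71.45) − 1(51.4) = 293.9
  M: 2139 − 1(71.45) − 2(51.4) = 1965
  V: 0 + 2(71.45) = 142.9
  U: 0 + 1(51.4) = 51.4

143 mol/min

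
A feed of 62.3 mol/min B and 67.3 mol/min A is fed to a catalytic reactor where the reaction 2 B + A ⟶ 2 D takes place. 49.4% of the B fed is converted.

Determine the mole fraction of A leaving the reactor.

0.455

B reacted = 0.494 × 62.3 = 30.78 mol/min; ν_B = −2, so ξ = 30.78/2 = 15.39 mol/min.
Outlet amounts (n = n₀ + ν ξ):
  B: 62.3 − 2(15.39) = 31.52
  A: 67.3 − 1(15.39) = 51.91
  D: 0 + 2(15.39) = 30.78
Total out = 114.2 mol/min; y_A = 51.91 / 114.2 = 0.4545.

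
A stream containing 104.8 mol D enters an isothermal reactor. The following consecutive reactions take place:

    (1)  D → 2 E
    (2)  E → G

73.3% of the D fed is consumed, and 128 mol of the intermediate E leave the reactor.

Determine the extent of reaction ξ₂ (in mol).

Conversion of D: D consumed = 1ξ₁ = 0.733 × 104.8 → ξ₁ = 76.82 mol.
E balance: n_E = 0 + 2ξ₁ − 1ξ₂ = 128 → ξ₂ = (2·76.82 − 128)/1 = 25.64 mol.
Outlet amounts (n = n₀ + Σ ν·ξ):
  D: 104.8 − 1(76.82) = 27.98
  E: 0 + 2(76.82) − 1(25.64) = 128
  G: 0 + 1(25.64) = 25.64

ξ₂ = 25.6 mol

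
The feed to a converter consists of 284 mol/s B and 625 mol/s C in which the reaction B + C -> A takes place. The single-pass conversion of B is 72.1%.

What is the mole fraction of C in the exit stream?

0.597

B reacted = 0.721 × 284 = 204.8 mol/s; ν_B = −1, so ξ = 204.8/1 = 204.8 mol/s.
Outlet amounts (n = n₀ + ν ξ):
  B: 284 − 1(204.8) = 79.24
  C: 625 − 1(204.8) = 420.2
  A: 0 + 1(204.8) = 204.8
Total out = 704.2 mol/s; y_C = 420.2 / 704.2 = 0.5967.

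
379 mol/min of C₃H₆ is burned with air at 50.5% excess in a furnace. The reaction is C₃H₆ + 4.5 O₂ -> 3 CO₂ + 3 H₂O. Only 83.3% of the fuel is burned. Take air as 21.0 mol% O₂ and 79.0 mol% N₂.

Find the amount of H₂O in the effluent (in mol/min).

947 mol/min

Stoichiometric O₂ = 4.5 × 379 = 1706 mol/min; O₂ fed = 1706 × 1.505 = 2567 mol/min.
N₂ fed = 2567 × 79/21 = 9656 mol/min.
Fuel reacted = 0.833 × 379 → ξ = 315.7 mol/min.
Outlet (n = n₀ + ν ξ):
  C₃H₆: 379 − 1(315.7) = 63.29
  O₂: 2567 − 4.5(315.7) = 1146
  N₂: 9656 (inert)
  CO₂: 0 + 3(315.7) = 947.1
  H₂O: 0 + 3(315.7) = 947.1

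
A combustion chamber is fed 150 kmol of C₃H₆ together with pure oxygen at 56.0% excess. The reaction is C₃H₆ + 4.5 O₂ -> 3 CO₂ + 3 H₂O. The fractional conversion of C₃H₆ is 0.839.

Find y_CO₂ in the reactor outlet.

Stoichiometric O₂ = 4.5 × 150 = 675 kmol; O₂ fed = 675 × 1.560 = 1053 kmol.
Fuel reacted = 0.839 × 150 → ξ = 125.8 kmol.
Outlet (n = n₀ + ν ξ):
  C₃H₆: 150 − 1(125.8) = 24.15
  O₂: 1053 − 4.5(125.8) = 486.7
  CO₂: 0 + 3(125.8) = 377.5
  H₂O: 0 + 3(125.8) = 377.5
Total out = 1266 kmol; y_CO₂ = 377.5 / 1266 = 0.2982.

0.298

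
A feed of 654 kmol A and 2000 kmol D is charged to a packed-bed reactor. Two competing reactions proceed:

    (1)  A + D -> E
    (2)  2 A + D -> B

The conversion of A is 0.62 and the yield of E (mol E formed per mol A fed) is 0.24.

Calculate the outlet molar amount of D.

1720 kmol

Yield of E: 1ξ₁ / 654 = 0.24 → ξ₁ = 157 kmol.
Conversion of A: 1ξ₁ + 2ξ₂ = 0.62 × 654 = 405.5 → ξ₂ = 124.3 kmol.
Outlet amounts (n = n₀ + Σ ν·ξ):
  A: 654 − 1(157) − 2(124.3) = 248.5
  D: 2000 − 1(157) − 1(124.3) = 1719
  E: 0 + 1(157) = 157
  B: 0 + 1(124.3) = 124.3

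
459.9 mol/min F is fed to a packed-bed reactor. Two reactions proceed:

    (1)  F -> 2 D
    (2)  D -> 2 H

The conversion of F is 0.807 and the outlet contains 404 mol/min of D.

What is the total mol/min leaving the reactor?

Conversion of F: F consumed = 1ξ₁ = 0.807 × 459.9 → ξ₁ = 371.1 mol/min.
D balance: n_D = 0 + 2ξ₁ − 1ξ₂ = 404 → ξ₂ = (2·371.1 − 404)/1 = 338.3 mol/min.
Outlet amounts (n = n₀ + Σ ν·ξ):
  F: 459.9 − 1(371.1) = 88.76
  D: 0 + 2(371.1) − 1(338.3) = 404
  H: 0 + 2(338.3) = 676.6
Total out = 88.76 + 404 + 676.6 = 1169 mol/min.

1170 mol/min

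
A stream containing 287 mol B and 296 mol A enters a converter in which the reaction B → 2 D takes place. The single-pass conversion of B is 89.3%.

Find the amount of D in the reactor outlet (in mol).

513 mol

B reacted = 0.893 × 287 = 256.3 mol; ν_B = −1, so ξ = 256.3/1 = 256.3 mol.
Outlet amounts (n = n₀ + ν ξ):
  B: 287 − 1(256.3) = 30.71
  D: 0 + 2(256.3) = 512.6
  A: 296 (inert)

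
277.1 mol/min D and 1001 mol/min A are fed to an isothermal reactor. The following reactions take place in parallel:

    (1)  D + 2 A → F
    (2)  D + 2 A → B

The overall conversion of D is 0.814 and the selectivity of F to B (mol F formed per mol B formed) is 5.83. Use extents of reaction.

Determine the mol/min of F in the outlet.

Conversion of D: D consumed = 0.814 × 277.1 = 225.6 mol/min = 1ξ₁ + 1ξ₂.
Selectivity: 1ξ₁ / (1ξ₂) = 5.83 → ξ₁ = 5.83 ξ₂.
Substitute: (1·5.83 + 1) ξ₂ = 225.6 → ξ₂ = 33.02 mol/min, ξ₁ = 192.5 mol/min.
Outlet amounts (n = n₀ + Σ ν·ξ):
  D: 277.1 − 1(192.5) − 1(33.02) = 51.54
  A: 1001 − 2(192.5) − 2(33.02) = 549.9
  F: 0 + 1(192.5) = 192.5
  B: 0 + 1(33.02) = 33.02

193 mol/min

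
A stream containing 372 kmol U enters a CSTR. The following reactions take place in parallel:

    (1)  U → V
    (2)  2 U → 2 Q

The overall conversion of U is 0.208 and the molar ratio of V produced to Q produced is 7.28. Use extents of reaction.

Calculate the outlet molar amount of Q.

Conversion of U: U consumed = 0.208 × 372 = 77.38 kmol = 1ξ₁ + 2ξ₂.
Selectivity: 1ξ₁ / (2ξ₂) = 7.28 → ξ₁ = 14.56 ξ₂.
Substitute: (1·14.56 + 2) ξ₂ = 77.38 → ξ₂ = 4.672 kmol, ξ₁ = 68.03 kmol.
Outlet amounts (n = n₀ + Σ ν·ξ):
  U: 372 − 1(68.03) − 2(4.672) = 294.6
  V: 0 + 1(68.03) = 68.03
  Q: 0 + 2(4.672) = 9.345

9.34 kmol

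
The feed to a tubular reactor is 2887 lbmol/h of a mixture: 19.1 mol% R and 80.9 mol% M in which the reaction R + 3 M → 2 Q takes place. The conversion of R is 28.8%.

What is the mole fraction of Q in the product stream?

0.124

R reacted = 0.288 × 551.4 = 158.8 lbmol/h; ν_R = −1, so ξ = 158.8/1 = 158.8 lbmol/h.
Outlet amounts (n = n₀ + ν ξ):
  R: 551.4 − 1(158.8) = 392.6
  M: 2336 − 3(158.8) = 1859
  Q: 0 + 2(158.8) = 317.6
Total out = 2569 lbmol/h; y_Q = 317.6 / 2569 = 0.1236.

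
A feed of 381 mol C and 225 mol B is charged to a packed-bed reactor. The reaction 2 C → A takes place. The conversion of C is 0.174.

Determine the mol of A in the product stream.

C reacted = 0.174 × 381 = 66.29 mol; ν_C = −2, so ξ = 66.29/2 = 33.15 mol.
Outlet amounts (n = n₀ + ν ξ):
  C: 381 − 2(33.15) = 314.7
  A: 0 + 1(33.15) = 33.15
  B: 225 (inert)

33.1 mol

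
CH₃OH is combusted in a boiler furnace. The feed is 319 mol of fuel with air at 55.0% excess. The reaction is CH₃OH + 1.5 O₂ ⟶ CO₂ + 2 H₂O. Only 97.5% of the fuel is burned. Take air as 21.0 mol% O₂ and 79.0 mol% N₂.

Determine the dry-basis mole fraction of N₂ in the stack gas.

0.824

Stoichiometric O₂ = 1.5 × 319 = 478.5 mol; O₂ fed = 478.5 × 1.550 = 741.7 mol.
N₂ fed = 741.7 × 79/21 = 2790 mol.
Fuel reacted = 0.975 × 319 → ξ = 311 mol.
Outlet (n = n₀ + ν ξ):
  CH₃OH: 319 − 1(311) = 7.975
  O₂: 741.7 − 1.5(311) = 275.1
  N₂: 2790 (inert)
  CO₂: 0 + 1(311) = 311
  H₂O: 0 + 2(311) = 622
Dry total = 3384 mol; y_N₂ (dry) = 2790 / 3384 = 0.8244.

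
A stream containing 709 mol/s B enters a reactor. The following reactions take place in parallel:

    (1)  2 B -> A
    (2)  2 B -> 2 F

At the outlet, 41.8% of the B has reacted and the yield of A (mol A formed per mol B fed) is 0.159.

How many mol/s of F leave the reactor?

70.9 mol/s

Yield of A: 1ξ₁ / 709 = 0.159 → ξ₁ = 112.7 mol/s.
Conversion of B: 2ξ₁ + 2ξ₂ = 0.418 × 709 = 296.4 → ξ₂ = 35.45 mol/s.
Outlet amounts (n = n₀ + Σ ν·ξ):
  B: 709 − 2(112.7) − 2(35.45) = 412.6
  A: 0 + 1(112.7) = 112.7
  F: 0 + 2(35.45) = 70.9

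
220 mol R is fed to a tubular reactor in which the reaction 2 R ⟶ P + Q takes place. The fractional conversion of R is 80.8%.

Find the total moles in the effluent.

R reacted = 0.808 × 220 = 177.8 mol; ν_R = −2, so ξ = 177.8/2 = 88.88 mol.
Outlet amounts (n = n₀ + ν ξ):
  R: 220 − 2(88.88) = 42.24
  P: 0 + 1(88.88) = 88.88
  Q: 0 + 1(88.88) = 88.88
Total out = 42.24 + 88.88 + 88.88 = 220 mol.

220 mol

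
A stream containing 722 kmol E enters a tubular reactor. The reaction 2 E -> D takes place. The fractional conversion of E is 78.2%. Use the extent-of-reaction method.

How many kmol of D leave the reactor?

282 kmol

E reacted = 0.782 × 722 = 564.6 kmol; ν_E = −2, so ξ = 564.6/2 = 282.3 kmol.
Outlet amounts (n = n₀ + ν ξ):
  E: 722 − 2(282.3) = 157.4
  D: 0 + 1(282.3) = 282.3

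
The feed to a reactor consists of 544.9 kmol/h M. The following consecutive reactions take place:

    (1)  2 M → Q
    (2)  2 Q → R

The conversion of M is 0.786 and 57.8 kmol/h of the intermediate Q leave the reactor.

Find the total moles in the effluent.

Conversion of M: M consumed = 2ξ₁ = 0.786 × 544.9 → ξ₁ = 214.1 kmol/h.
Q balance: n_Q = 0 + 1ξ₁ − 2ξ₂ = 57.8 → ξ₂ = (1·214.1 − 57.8)/2 = 78.17 kmol/h.
Outlet amounts (n = n₀ + Σ ν·ξ):
  M: 544.9 − 2(214.1) = 116.6
  Q: 0 + 1(214.1) − 2(78.17) = 57.8
  R: 0 + 1(78.17) = 78.17
Total out = 116.6 + 57.8 + 78.17 = 252.6 kmol/h.

253 kmol/h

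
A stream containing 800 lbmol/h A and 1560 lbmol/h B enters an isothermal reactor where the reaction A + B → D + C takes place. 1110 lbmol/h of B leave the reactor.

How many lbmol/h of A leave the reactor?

350 lbmol/h

For B: n = n₀ − 1ξ → 1110 = 1560 − 1ξ, giving ξ = 450 lbmol/h.
Outlet amounts (n = n₀ + ν ξ):
  A: 800 − 1(450) = 350
  B: 1560 − 1(450) = 1110
  D: 0 + 1(450) = 450
  C: 0 + 1(450) = 450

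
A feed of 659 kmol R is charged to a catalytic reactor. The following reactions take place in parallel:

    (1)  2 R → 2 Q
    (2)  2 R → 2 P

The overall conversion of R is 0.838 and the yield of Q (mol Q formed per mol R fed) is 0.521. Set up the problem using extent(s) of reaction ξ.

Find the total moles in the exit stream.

659 kmol

Yield of Q: 2ξ₁ / 659 = 0.521 → ξ₁ = 171.7 kmol.
Conversion of R: 2ξ₁ + 2ξ₂ = 0.838 × 659 = 552.2 → ξ₂ = 104.5 kmol.
Outlet amounts (n = n₀ + Σ ν·ξ):
  R: 659 − 2(171.7) − 2(104.5) = 106.8
  Q: 0 + 2(171.7) = 343.3
  P: 0 + 2(104.5) = 208.9
Total out = 106.8 + 343.3 + 208.9 = 659 kmol.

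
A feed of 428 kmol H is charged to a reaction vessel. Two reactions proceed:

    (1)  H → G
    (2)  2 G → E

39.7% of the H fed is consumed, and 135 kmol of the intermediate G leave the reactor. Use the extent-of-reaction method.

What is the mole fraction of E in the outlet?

Conversion of H: H consumed = 1ξ₁ = 0.397 × 428 → ξ₁ = 169.9 kmol.
G balance: n_G = 0 + 1ξ₁ − 2ξ₂ = 135 → ξ₂ = (1·169.9 − 135)/2 = 17.46 kmol.
Outlet amounts (n = n₀ + Σ ν·ξ):
  H: 428 − 1(169.9) = 258.1
  G: 0 + 1(169.9) − 2(17.46) = 135
  E: 0 + 1(17.46) = 17.46
Total out = 410.5 kmol; y_E = 17.46 / 410.5 = 0.04252.

0.0425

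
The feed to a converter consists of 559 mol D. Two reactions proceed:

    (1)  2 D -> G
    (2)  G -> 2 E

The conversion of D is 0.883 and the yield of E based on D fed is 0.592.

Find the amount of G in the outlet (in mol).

Conversion of D: D consumed = 2ξ₁ = 0.883 × 559 → ξ₁ = 246.8 mol.
Yield of E: 2ξ₂ / 559 = 0.592 → ξ₂ = 165.5 mol.
Outlet amounts (n = n₀ + Σ ν·ξ):
  D: 559 − 2(246.8) = 65.4
  G: 0 + 1(246.8) − 1(165.5) = 81.33
  E: 0 + 2(165.5) = 330.9

81.3 mol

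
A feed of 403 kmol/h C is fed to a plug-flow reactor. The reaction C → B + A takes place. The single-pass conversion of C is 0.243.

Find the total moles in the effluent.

C reacted = 0.243 × 403 = 97.93 kmol/h; ν_C = −1, so ξ = 97.93/1 = 97.93 kmol/h.
Outlet amounts (n = n₀ + ν ξ):
  C: 403 − 1(97.93) = 305.1
  B: 0 + 1(97.93) = 97.93
  A: 0 + 1(97.93) = 97.93
Total out = 305.1 + 97.93 + 97.93 = 500.9 kmol/h.

501 kmol/h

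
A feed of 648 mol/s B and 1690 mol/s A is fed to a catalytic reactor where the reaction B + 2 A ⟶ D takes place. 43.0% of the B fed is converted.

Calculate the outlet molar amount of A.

B reacted = 0.43 × 648 = 278.6 mol/s; ν_B = −1, so ξ = 278.6/1 = 278.6 mol/s.
Outlet amounts (n = n₀ + ν ξ):
  B: 648 − 1(278.6) = 369.4
  A: 1690 − 2(278.6) = 1133
  D: 0 + 1(278.6) = 278.6

1130 mol/s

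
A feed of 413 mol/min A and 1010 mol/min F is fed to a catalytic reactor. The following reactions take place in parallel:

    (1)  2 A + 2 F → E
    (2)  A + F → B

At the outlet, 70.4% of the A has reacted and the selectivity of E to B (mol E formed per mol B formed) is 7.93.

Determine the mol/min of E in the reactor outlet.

137 mol/min

Conversion of A: A consumed = 0.704 × 413 = 290.8 mol/min = 2ξ₁ + 1ξ₂.
Selectivity: 1ξ₁ / (1ξ₂) = 7.93 → ξ₁ = 7.93 ξ₂.
Substitute: (2·7.93 + 1) ξ₂ = 290.8 → ξ₂ = 17.25 mol/min, ξ₁ = 136.8 mol/min.
Outlet amounts (n = n₀ + Σ ν·ξ):
  A: 413 − 2(136.8) − 1(17.25) = 122.2
  F: 1010 − 2(136.8) − 1(17.25) = 719.2
  E: 0 + 1(136.8) = 136.8
  B: 0 + 1(17.25) = 17.25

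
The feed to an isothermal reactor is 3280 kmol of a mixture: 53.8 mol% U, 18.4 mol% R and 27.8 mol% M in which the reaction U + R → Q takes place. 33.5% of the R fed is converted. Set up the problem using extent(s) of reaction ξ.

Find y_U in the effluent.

0.508

R reacted = 0.335 × 603.5 = 202.2 kmol; ν_R = −1, so ξ = 202.2/1 = 202.2 kmol.
Outlet amounts (n = n₀ + ν ξ):
  U: 1765 − 1(202.2) = 1562
  R: 603.5 − 1(202.2) = 401.3
  Q: 0 + 1(202.2) = 202.2
  M: 911.8 (inert)
Total out = 3078 kmol; y_U = 1562 / 3078 = 0.5077.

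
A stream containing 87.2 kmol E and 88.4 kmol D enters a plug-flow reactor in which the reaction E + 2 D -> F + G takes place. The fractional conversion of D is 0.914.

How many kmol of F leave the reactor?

40.4 kmol

D reacted = 0.914 × 88.4 = 80.8 kmol; ν_D = −2, so ξ = 80.8/2 = 40.4 kmol.
Outlet amounts (n = n₀ + ν ξ):
  E: 87.2 − 1(40.4) = 46.8
  D: 88.4 − 2(40.4) = 7.602
  F: 0 + 1(40.4) = 40.4
  G: 0 + 1(40.4) = 40.4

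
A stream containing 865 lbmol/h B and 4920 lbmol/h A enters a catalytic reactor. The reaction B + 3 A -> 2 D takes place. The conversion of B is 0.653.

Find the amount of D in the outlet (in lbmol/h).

1130 lbmol/h

B reacted = 0.653 × 865 = 564.8 lbmol/h; ν_B = −1, so ξ = 564.8/1 = 564.8 lbmol/h.
Outlet amounts (n = n₀ + ν ξ):
  B: 865 − 1(564.8) = 300.2
  A: 4920 − 3(564.8) = 3225
  D: 0 + 2(564.8) = 1130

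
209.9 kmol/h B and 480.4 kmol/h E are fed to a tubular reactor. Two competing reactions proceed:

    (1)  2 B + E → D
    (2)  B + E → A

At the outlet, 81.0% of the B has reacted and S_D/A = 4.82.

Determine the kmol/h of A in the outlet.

Conversion of B: B consumed = 0.81 × 209.9 = 170 kmol/h = 2ξ₁ + 1ξ₂.
Selectivity: 1ξ₁ / (1ξ₂) = 4.82 → ξ₁ = 4.82 ξ₂.
Substitute: (2·4.82 + 1) ξ₂ = 170 → ξ₂ = 15.98 kmol/h, ξ₁ = 77.02 kmol/h.
Outlet amounts (n = n₀ + Σ ν·ξ):
  B: 209.9 − 2(77.02) − 1(15.98) = 39.88
  E: 480.4 − 1(77.02) − 1(15.98) = 387.4
  D: 0 + 1(77.02) = 77.02
  A: 0 + 1(15.98) = 15.98

16 kmol/h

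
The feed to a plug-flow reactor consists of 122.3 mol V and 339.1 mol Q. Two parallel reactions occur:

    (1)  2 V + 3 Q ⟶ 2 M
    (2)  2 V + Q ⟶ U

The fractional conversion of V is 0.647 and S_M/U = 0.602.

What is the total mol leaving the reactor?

Conversion of V: V consumed = 0.647 × 122.3 = 79.13 mol = 2ξ₁ + 2ξ₂.
Selectivity: 2ξ₁ / (1ξ₂) = 0.602 → ξ₁ = 0.301 ξ₂.
Substitute: (2·0.301 + 2) ξ₂ = 79.13 → ξ₂ = 30.41 mol, ξ₁ = 9.154 mol.
Outlet amounts (n = n₀ + Σ ν·ξ):
  V: 122.3 − 2(9.154) − 2(30.41) = 43.17
  Q: 339.1 − 3(9.154) − 1(30.41) = 281.2
  M: 0 + 2(9.154) = 18.31
  U: 0 + 1(30.41) = 30.41
Total out = 43.17 + 281.2 + 18.31 + 30.41 = 373.1 mol.

373 mol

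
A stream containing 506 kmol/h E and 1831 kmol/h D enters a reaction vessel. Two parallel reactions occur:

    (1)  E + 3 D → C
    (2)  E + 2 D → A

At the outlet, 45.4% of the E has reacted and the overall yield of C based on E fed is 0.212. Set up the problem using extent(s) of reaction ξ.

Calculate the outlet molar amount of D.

Yield of C: 1ξ₁ / 506 = 0.212 → ξ₁ = 107.3 kmol/h.
Conversion of E: 1ξ₁ + 1ξ₂ = 0.454 × 506 = 229.7 → ξ₂ = 122.5 kmol/h.
Outlet amounts (n = n₀ + Σ ν·ξ):
  E: 506 − 1(107.3) − 1(122.5) = 276.3
  D: 1831 − 3(107.3) − 2(122.5) = 1264
  C: 0 + 1(107.3) = 107.3
  A: 0 + 1(122.5) = 122.5

1260 kmol/h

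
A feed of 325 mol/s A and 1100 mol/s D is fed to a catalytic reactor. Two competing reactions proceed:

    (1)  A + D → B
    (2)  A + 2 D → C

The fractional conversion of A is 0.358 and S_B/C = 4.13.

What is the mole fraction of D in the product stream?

0.747

Conversion of A: A consumed = 0.358 × 325 = 116.3 mol/s = 1ξ₁ + 1ξ₂.
Selectivity: 1ξ₁ / (1ξ₂) = 4.13 → ξ₁ = 4.13 ξ₂.
Substitute: (1·4.13 + 1) ξ₂ = 116.3 → ξ₂ = 22.68 mol/s, ξ₁ = 93.67 mol/s.
Outlet amounts (n = n₀ + Σ ν·ξ):
  A: 325 − 1(93.67) − 1(22.68) = 208.7
  D: 1100 − 1(93.67) − 2(22.68) = 961
  B: 0 + 1(93.67) = 93.67
  C: 0 + 1(22.68) = 22.68
Total out = 1286 mol/s; y_D = 961 / 1286 = 0.7473.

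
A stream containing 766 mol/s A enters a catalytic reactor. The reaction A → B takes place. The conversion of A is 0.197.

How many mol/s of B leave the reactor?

A reacted = 0.197 × 766 = 150.9 mol/s; ν_A = −1, so ξ = 150.9/1 = 150.9 mol/s.
Outlet amounts (n = n₀ + ν ξ):
  A: 766 − 1(150.9) = 615.1
  B: 0 + 1(150.9) = 150.9

151 mol/s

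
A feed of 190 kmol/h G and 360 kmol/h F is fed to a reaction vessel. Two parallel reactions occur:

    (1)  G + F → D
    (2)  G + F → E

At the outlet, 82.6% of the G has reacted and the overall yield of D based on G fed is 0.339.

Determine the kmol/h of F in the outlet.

203 kmol/h

Yield of D: 1ξ₁ / 190 = 0.339 → ξ₁ = 64.41 kmol/h.
Conversion of G: 1ξ₁ + 1ξ₂ = 0.826 × 190 = 156.9 → ξ₂ = 92.53 kmol/h.
Outlet amounts (n = n₀ + Σ ν·ξ):
  G: 190 − 1(64.41) − 1(92.53) = 33.06
  F: 360 − 1(64.41) − 1(92.53) = 203.1
  D: 0 + 1(64.41) = 64.41
  E: 0 + 1(92.53) = 92.53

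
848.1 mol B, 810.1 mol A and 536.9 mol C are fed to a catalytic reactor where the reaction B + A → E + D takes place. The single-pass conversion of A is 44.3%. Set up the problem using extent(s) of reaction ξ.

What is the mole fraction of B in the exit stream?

A reacted = 0.443 × 810.1 = 358.9 mol; ν_A = −1, so ξ = 358.9/1 = 358.9 mol.
Outlet amounts (n = n₀ + ν ξ):
  B: 848.1 − 1(358.9) = 489.2
  A: 810.1 − 1(358.9) = 451.2
  E: 0 + 1(358.9) = 358.9
  D: 0 + 1(358.9) = 358.9
  C: 536.9 (inert)
Total out = 2195 mol; y_B = 489.2 / 2195 = 0.2229.

0.223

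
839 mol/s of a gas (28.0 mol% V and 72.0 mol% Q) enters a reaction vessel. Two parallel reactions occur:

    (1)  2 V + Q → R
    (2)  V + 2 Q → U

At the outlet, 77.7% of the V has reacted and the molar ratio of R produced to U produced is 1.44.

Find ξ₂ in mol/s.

Conversion of V: V consumed = 0.777 × 234.9 = 182.5 mol/s = 2ξ₁ + 1ξ₂.
Selectivity: 1ξ₁ / (1ξ₂) = 1.44 → ξ₁ = 1.44 ξ₂.
Substitute: (2·1.44 + 1) ξ₂ = 182.5 → ξ₂ = 47.04 mol/s, ξ₁ = 67.74 mol/s.
Outlet amounts (n = n₀ + Σ ν·ξ):
  V: 234.9 − 2(67.74) − 1(47.04) = 52.39
  Q: 604.1 − 1(67.74) − 2(47.04) = 442.2
  R: 0 + 1(67.74) = 67.74
  U: 0 + 1(47.04) = 47.04

ξ₂ = 47 mol/s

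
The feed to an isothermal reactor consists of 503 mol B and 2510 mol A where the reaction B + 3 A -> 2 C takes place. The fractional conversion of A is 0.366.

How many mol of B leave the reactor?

A reacted = 0.366 × 2510 = 918.7 mol; ν_A = −3, so ξ = 918.7/3 = 306.2 mol.
Outlet amounts (n = n₀ + ν ξ):
  B: 503 − 1(306.2) = 196.8
  A: 2510 − 3(306.2) = 1591
  C: 0 + 2(306.2) = 612.4

197 mol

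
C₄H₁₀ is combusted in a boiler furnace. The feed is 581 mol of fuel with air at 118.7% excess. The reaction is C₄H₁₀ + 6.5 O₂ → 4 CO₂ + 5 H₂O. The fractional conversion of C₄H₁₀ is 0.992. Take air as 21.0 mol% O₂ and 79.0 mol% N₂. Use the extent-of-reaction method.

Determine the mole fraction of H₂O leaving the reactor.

Stoichiometric O₂ = 6.5 × 581 = 3776 mol; O₂ fed = 3776 × 2.187 = 8259 mol.
N₂ fed = 8259 × 79/21 = 31070 mol.
Fuel reacted = 0.992 × 581 → ξ = 576.4 mol.
Outlet (n = n₀ + ν ξ):
  C₄H₁₀: 581 − 1(576.4) = 4.648
  O₂: 8259 − 6.5(576.4) = 4513
  N₂: 31070 (inert)
  CO₂: 0 + 4(576.4) = 2305
  H₂O: 0 + 5(576.4) = 2882
Total out = 40780 mol; y_H₂O = 2882 / 40780 = 0.07067.

0.0707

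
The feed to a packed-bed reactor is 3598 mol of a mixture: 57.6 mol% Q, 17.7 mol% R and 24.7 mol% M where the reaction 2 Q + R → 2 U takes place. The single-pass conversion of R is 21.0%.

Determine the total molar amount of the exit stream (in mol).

3460 mol

R reacted = 0.21 × 636.8 = 133.7 mol; ν_R = −1, so ξ = 133.7/1 = 133.7 mol.
Outlet amounts (n = n₀ + ν ξ):
  Q: 2072 − 2(133.7) = 1805
  R: 636.8 − 1(133.7) = 503.1
  U: 0 + 2(133.7) = 267.5
  M: 888.7 (inert)
Total out = 1805 + 503.1 + 267.5 + 888.7 = 3464 mol.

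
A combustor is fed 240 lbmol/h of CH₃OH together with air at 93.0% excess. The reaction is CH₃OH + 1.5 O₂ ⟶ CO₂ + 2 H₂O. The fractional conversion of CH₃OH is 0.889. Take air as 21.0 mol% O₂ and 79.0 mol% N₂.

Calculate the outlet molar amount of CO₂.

213 lbmol/h

Stoichiometric O₂ = 1.5 × 240 = 360 lbmol/h; O₂ fed = 360 × 1.930 = 694.8 lbmol/h.
N₂ fed = 694.8 × 79/21 = 2614 lbmol/h.
Fuel reacted = 0.889 × 240 → ξ = 213.4 lbmol/h.
Outlet (n = n₀ + ν ξ):
  CH₃OH: 240 − 1(213.4) = 26.64
  O₂: 694.8 − 1.5(213.4) = 374.8
  N₂: 2614 (inert)
  CO₂: 0 + 1(213.4) = 213.4
  H₂O: 0 + 2(213.4) = 426.7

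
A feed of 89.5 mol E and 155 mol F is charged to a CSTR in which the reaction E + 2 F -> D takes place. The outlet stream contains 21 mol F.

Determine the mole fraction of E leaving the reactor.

0.204

For F: n = n₀ − 2ξ → 21 = 155 − 2ξ, giving ξ = 67 mol.
Outlet amounts (n = n₀ + ν ξ):
  E: 89.5 − 1(67) = 22.5
  F: 155 − 2(67) = 21
  D: 0 + 1(67) = 67
Total out = 110.5 mol; y_E = 22.5 / 110.5 = 0.2036.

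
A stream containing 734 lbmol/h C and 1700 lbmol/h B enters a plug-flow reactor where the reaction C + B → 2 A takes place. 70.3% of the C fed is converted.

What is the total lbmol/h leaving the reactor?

C reacted = 0.703 × 734 = 516 lbmol/h; ν_C = −1, so ξ = 516/1 = 516 lbmol/h.
Outlet amounts (n = n₀ + ν ξ):
  C: 734 − 1(516) = 218
  B: 1700 − 1(516) = 1184
  A: 0 + 2(516) = 1032
Total out = 218 + 1184 + 1032 = 2434 lbmol/h.

2430 lbmol/h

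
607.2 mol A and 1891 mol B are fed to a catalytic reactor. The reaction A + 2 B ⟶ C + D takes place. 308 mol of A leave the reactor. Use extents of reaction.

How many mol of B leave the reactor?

1290 mol

For A: n = n₀ − 1ξ → 308 = 607.2 − 1ξ, giving ξ = 299.2 mol.
Outlet amounts (n = n₀ + ν ξ):
  A: 607.2 − 1(299.2) = 308
  B: 1891 − 2(299.2) = 1293
  C: 0 + 1(299.2) = 299.2
  D: 0 + 1(299.2) = 299.2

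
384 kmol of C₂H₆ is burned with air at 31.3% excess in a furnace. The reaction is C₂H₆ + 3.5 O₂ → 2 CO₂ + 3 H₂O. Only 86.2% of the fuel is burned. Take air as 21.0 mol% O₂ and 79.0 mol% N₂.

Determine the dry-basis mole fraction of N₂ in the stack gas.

Stoichiometric O₂ = 3.5 × 384 = 1344 kmol; O₂ fed = 1344 × 1.313 = 1765 kmol.
N₂ fed = 1765 × 79/21 = 6639 kmol.
Fuel reacted = 0.862 × 384 → ξ = 331 kmol.
Outlet (n = n₀ + ν ξ):
  C₂H₆: 384 − 1(331) = 52.99
  O₂: 1765 − 3.5(331) = 606.1
  N₂: 6639 (inert)
  CO₂: 0 + 2(331) = 662
  H₂O: 0 + 3(331) = 993
Dry total = 7960 kmol; y_N₂ (dry) = 6639 / 7960 = 0.834.

0.834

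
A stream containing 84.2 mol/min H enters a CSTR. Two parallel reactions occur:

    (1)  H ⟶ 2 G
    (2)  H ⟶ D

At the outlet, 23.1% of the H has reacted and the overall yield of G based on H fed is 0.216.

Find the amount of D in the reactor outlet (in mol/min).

10.4 mol/min

Yield of G: 2ξ₁ / 84.2 = 0.216 → ξ₁ = 9.094 mol/min.
Conversion of H: 1ξ₁ + 1ξ₂ = 0.231 × 84.2 = 19.45 → ξ₂ = 10.36 mol/min.
Outlet amounts (n = n₀ + Σ ν·ξ):
  H: 84.2 − 1(9.094) − 1(10.36) = 64.75
  G: 0 + 2(9.094) = 18.19
  D: 0 + 1(10.36) = 10.36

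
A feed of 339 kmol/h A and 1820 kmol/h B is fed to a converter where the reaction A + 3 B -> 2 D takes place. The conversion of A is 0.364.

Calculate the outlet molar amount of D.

247 kmol/h

A reacted = 0.364 × 339 = 123.4 kmol/h; ν_A = −1, so ξ = 123.4/1 = 123.4 kmol/h.
Outlet amounts (n = n₀ + ν ξ):
  A: 339 − 1(123.4) = 215.6
  B: 1820 − 3(123.4) = 1450
  D: 0 + 2(123.4) = 246.8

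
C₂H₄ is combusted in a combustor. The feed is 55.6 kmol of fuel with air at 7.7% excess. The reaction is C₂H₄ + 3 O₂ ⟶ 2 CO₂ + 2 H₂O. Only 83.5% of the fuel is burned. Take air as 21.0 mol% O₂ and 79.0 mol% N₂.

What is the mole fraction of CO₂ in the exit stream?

Stoichiometric O₂ = 3 × 55.6 = 166.8 kmol; O₂ fed = 166.8 × 1.077 = 179.6 kmol.
N₂ fed = 179.6 × 79/21 = 675.8 kmol.
Fuel reacted = 0.835 × 55.6 → ξ = 46.43 kmol.
Outlet (n = n₀ + ν ξ):
  C₂H₄: 55.6 − 1(46.43) = 9.174
  O₂: 179.6 − 3(46.43) = 40.37
  N₂: 675.8 (inert)
  CO₂: 0 + 2(46.43) = 92.85
  H₂O: 0 + 2(46.43) = 92.85
Total out = 911 kmol; y_CO₂ = 92.85 / 911 = 0.1019.

0.102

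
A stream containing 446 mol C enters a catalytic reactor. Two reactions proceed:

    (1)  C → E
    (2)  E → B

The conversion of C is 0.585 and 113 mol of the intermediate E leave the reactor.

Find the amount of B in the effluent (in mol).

148 mol

Conversion of C: C consumed = 1ξ₁ = 0.585 × 446 → ξ₁ = 260.9 mol.
E balance: n_E = 0 + 1ξ₁ − 1ξ₂ = 113 → ξ₂ = (1·260.9 − 113)/1 = 147.9 mol.
Outlet amounts (n = n₀ + Σ ν·ξ):
  C: 446 − 1(260.9) = 185.1
  E: 0 + 1(260.9) − 1(147.9) = 113
  B: 0 + 1(147.9) = 147.9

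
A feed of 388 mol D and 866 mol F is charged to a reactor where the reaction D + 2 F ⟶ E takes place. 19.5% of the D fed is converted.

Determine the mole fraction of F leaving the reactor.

D reacted = 0.195 × 388 = 75.66 mol; ν_D = −1, so ξ = 75.66/1 = 75.66 mol.
Outlet amounts (n = n₀ + ν ξ):
  D: 388 − 1(75.66) = 312.3
  F: 866 − 2(75.66) = 714.7
  E: 0 + 1(75.66) = 75.66
Total out = 1103 mol; y_F = 714.7 / 1103 = 0.6481.

0.648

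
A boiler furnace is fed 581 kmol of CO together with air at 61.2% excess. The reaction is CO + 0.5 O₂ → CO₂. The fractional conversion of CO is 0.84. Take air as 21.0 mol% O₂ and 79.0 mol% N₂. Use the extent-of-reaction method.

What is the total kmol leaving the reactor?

Stoichiometric O₂ = 0.5 × 581 = 290.5 kmol; O₂ fed = 290.5 × 1.612 = 468.3 kmol.
N₂ fed = 468.3 × 79/21 = 1762 kmol.
Fuel reacted = 0.84 × 581 → ξ = 488 kmol.
Outlet (n = n₀ + ν ξ):
  CO: 581 − 1(488) = 92.96
  O₂: 468.3 − 0.5(488) = 224.3
  N₂: 1762 (inert)
  CO₂: 0 + 1(488) = 488
Total out = 92.96 + 224.3 + 1762 + 488 = 2567 kmol.

2570 kmol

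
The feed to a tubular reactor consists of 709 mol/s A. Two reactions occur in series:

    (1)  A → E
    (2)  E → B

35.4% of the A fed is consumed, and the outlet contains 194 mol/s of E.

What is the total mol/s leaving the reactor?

709 mol/s

Conversion of A: A consumed = 1ξ₁ = 0.354 × 709 → ξ₁ = 251 mol/s.
E balance: n_E = 0 + 1ξ₁ − 1ξ₂ = 194 → ξ₂ = (1·251 − 194)/1 = 56.99 mol/s.
Outlet amounts (n = n₀ + Σ ν·ξ):
  A: 709 − 1(251) = 458
  E: 0 + 1(251) − 1(56.99) = 194
  B: 0 + 1(56.99) = 56.99
Total out = 458 + 194 + 56.99 = 709 mol/s.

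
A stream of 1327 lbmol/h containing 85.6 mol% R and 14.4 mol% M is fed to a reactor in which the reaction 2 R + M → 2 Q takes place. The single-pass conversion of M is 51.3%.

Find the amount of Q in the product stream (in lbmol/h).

M reacted = 0.513 × 191.1 = 98.03 lbmol/h; ν_M = −1, so ξ = 98.03/1 = 98.03 lbmol/h.
Outlet amounts (n = n₀ + ν ξ):
  R: 1136 − 2(98.03) = 939.9
  M: 191.1 − 1(98.03) = 93.06
  Q: 0 + 2(98.03) = 196.1

196 lbmol/h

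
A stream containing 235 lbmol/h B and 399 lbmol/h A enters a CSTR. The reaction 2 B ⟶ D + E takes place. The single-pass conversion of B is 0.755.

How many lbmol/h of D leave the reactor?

88.7 lbmol/h

B reacted = 0.755 × 235 = 177.4 lbmol/h; ν_B = −2, so ξ = 177.4/2 = 88.71 lbmol/h.
Outlet amounts (n = n₀ + ν ξ):
  B: 235 − 2(88.71) = 57.57
  D: 0 + 1(88.71) = 88.71
  E: 0 + 1(88.71) = 88.71
  A: 399 (inert)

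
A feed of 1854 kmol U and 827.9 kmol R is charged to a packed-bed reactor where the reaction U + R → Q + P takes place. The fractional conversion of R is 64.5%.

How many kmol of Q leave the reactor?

534 kmol

R reacted = 0.645 × 827.9 = 534 kmol; ν_R = −1, so ξ = 534/1 = 534 kmol.
Outlet amounts (n = n₀ + ν ξ):
  U: 1854 − 1(534) = 1320
  R: 827.9 − 1(534) = 293.9
  Q: 0 + 1(534) = 534
  P: 0 + 1(534) = 534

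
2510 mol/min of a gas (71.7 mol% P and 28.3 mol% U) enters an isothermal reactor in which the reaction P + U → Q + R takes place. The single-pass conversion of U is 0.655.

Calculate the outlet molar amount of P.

U reacted = 0.655 × 710.3 = 465.3 mol/min; ν_U = −1, so ξ = 465.3/1 = 465.3 mol/min.
Outlet amounts (n = n₀ + ν ξ):
  P: 1800 − 1(465.3) = 1334
  U: 710.3 − 1(465.3) = 245.1
  Q: 0 + 1(465.3) = 465.3
  R: 0 + 1(465.3) = 465.3

1330 mol/min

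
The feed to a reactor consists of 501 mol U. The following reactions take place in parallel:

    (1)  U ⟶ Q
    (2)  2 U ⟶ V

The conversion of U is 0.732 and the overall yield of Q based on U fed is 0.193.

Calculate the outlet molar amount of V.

Yield of Q: 1ξ₁ / 501 = 0.193 → ξ₁ = 96.69 mol.
Conversion of U: 1ξ₁ + 2ξ₂ = 0.732 × 501 = 366.7 → ξ₂ = 135 mol.
Outlet amounts (n = n₀ + Σ ν·ξ):
  U: 501 − 1(96.69) − 2(135) = 134.3
  Q: 0 + 1(96.69) = 96.69
  V: 0 + 1(135) = 135

135 mol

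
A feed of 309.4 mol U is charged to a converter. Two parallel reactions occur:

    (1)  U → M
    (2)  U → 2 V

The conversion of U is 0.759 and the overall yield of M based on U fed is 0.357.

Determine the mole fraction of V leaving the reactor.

Yield of M: 1ξ₁ / 309.4 = 0.357 → ξ₁ = 110.5 mol.
Conversion of U: 1ξ₁ + 1ξ₂ = 0.759 × 309.4 = 234.8 → ξ₂ = 124.4 mol.
Outlet amounts (n = n₀ + Σ ν·ξ):
  U: 309.4 − 1(110.5) − 1(124.4) = 74.57
  M: 0 + 1(110.5) = 110.5
  V: 0 + 2(124.4) = 248.8
Total out = 433.8 mol; y_V = 248.8 / 433.8 = 0.5735.

0.573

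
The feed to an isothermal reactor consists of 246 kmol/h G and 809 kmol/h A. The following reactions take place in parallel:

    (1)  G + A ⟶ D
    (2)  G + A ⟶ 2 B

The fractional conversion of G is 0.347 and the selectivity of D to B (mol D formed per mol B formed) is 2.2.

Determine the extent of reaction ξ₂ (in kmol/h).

Conversion of G: G consumed = 0.347 × 246 = 85.36 kmol/h = 1ξ₁ + 1ξ₂.
Selectivity: 1ξ₁ / (2ξ₂) = 2.2 → ξ₁ = 4.4 ξ₂.
Substitute: (1·4.4 + 1) ξ₂ = 85.36 → ξ₂ = 15.81 kmol/h, ξ₁ = 69.55 kmol/h.
Outlet amounts (n = n₀ + Σ ν·ξ):
  G: 246 − 1(69.55) − 1(15.81) = 160.6
  A: 809 − 1(69.55) − 1(15.81) = 723.6
  D: 0 + 1(69.55) = 69.55
  B: 0 + 2(15.81) = 31.62

ξ₂ = 15.8 kmol/h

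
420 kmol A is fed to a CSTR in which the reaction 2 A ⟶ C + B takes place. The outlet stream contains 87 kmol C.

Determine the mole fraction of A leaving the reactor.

0.586

For C: n = n₀ + 1ξ → 87 = 0 + 1ξ, giving ξ = 87 kmol.
Outlet amounts (n = n₀ + ν ξ):
  A: 420 − 2(87) = 246
  C: 0 + 1(87) = 87
  B: 0 + 1(87) = 87
Total out = 420 kmol; y_A = 246 / 420 = 0.5857.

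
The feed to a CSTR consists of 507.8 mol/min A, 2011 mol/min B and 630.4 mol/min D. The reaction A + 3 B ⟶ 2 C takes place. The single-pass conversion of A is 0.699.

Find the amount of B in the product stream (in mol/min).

A reacted = 0.699 × 507.8 = 355 mol/min; ν_A = −1, so ξ = 355/1 = 355 mol/min.
Outlet amounts (n = n₀ + ν ξ):
  A: 507.8 − 1(355) = 152.8
  B: 2011 − 3(355) = 946.1
  C: 0 + 2(355) = 709.9
  D: 630.4 (inert)

946 mol/min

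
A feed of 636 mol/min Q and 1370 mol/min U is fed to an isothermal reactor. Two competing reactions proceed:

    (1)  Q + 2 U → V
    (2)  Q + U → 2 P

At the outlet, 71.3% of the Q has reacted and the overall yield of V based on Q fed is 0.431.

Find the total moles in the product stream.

Yield of V: 1ξ₁ / 636 = 0.431 → ξ₁ = 274.1 mol/min.
Conversion of Q: 1ξ₁ + 1ξ₂ = 0.713 × 636 = 453.5 → ξ₂ = 179.4 mol/min.
Outlet amounts (n = n₀ + Σ ν·ξ):
  Q: 636 − 1(274.1) − 1(179.4) = 182.5
  U: 1370 − 2(274.1) − 1(179.4) = 642.4
  V: 0 + 1(274.1) = 274.1
  P: 0 + 2(179.4) = 358.7
Total out = 182.5 + 642.4 + 274.1 + 358.7 = 1458 mol/min.

1460 mol/min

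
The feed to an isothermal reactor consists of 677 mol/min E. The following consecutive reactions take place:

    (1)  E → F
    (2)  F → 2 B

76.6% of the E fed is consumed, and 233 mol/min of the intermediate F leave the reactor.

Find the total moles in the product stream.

963 mol/min

Conversion of E: E consumed = 1ξ₁ = 0.766 × 677 → ξ₁ = 518.6 mol/min.
F balance: n_F = 0 + 1ξ₁ − 1ξ₂ = 233 → ξ₂ = (1·518.6 − 233)/1 = 285.6 mol/min.
Outlet amounts (n = n₀ + Σ ν·ξ):
  E: 677 − 1(518.6) = 158.4
  F: 0 + 1(518.6) − 1(285.6) = 233
  B: 0 + 2(285.6) = 571.2
Total out = 158.4 + 233 + 571.2 = 962.6 mol/min.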